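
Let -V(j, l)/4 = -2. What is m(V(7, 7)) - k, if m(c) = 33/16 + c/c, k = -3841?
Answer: 61505/16 ≈ 3844.1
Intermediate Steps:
V(j, l) = 8 (V(j, l) = -4*(-2) = 8)
m(c) = 49/16 (m(c) = 33*(1/16) + 1 = 33/16 + 1 = 49/16)
m(V(7, 7)) - k = 49/16 - 1*(-3841) = 49/16 + 3841 = 61505/16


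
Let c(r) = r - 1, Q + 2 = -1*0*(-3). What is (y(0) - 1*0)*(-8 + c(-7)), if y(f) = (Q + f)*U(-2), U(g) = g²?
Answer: 128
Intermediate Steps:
Q = -2 (Q = -2 - 1*0*(-3) = -2 + 0*(-3) = -2 + 0 = -2)
c(r) = -1 + r
y(f) = -8 + 4*f (y(f) = (-2 + f)*(-2)² = (-2 + f)*4 = -8 + 4*f)
(y(0) - 1*0)*(-8 + c(-7)) = ((-8 + 4*0) - 1*0)*(-8 + (-1 - 7)) = ((-8 + 0) + 0)*(-8 - 8) = (-8 + 0)*(-16) = -8*(-16) = 128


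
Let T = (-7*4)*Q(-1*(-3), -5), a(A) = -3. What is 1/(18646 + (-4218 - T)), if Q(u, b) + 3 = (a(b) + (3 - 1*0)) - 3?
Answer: 1/14260 ≈ 7.0126e-5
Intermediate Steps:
Q(u, b) = -6 (Q(u, b) = -3 + ((-3 + (3 - 1*0)) - 3) = -3 + ((-3 + (3 + 0)) - 3) = -3 + ((-3 + 3) - 3) = -3 + (0 - 3) = -3 - 3 = -6)
T = 168 (T = -7*4*(-6) = -28*(-6) = 168)
1/(18646 + (-4218 - T)) = 1/(18646 + (-4218 - 1*168)) = 1/(18646 + (-4218 - 168)) = 1/(18646 - 4386) = 1/14260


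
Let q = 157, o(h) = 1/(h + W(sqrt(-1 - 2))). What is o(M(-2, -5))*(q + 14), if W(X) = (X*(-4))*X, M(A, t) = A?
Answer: 171/10 ≈ 17.100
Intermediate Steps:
W(X) = -4*X**2 (W(X) = (-4*X)*X = -4*X**2)
o(h) = 1/(12 + h) (o(h) = 1/(h - 4*(sqrt(-1 - 2))**2) = 1/(h - 4*(sqrt(-3))**2) = 1/(h - 4*(I*sqrt(3))**2) = 1/(h - 4*(-3)) = 1/(h + 12) = 1/(12 + h))
o(M(-2, -5))*(q + 14) = (157 + 14)/(12 - 2) = 171/10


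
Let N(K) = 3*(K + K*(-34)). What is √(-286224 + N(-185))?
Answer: I*√267909 ≈ 517.6*I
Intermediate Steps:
N(K) = -99*K (N(K) = 3*(K - 34*K) = 3*(-33*K) = -99*K)
√(-286224 + N(-185)) = √(-286224 - 99*(-185)) = √(-286224 + 18315) = √(-267909) = I*√267909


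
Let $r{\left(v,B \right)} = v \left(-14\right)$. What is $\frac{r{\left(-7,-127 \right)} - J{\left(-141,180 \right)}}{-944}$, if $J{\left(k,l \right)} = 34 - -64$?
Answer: $0$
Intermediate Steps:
$r{\left(v,B \right)} = - 14 v$
$J{\left(k,l \right)} = 98$ ($J{\left(k,l \right)} = 34 + 64 = 98$)
$\frac{r{\left(-7,-127 \right)} - J{\left(-141,180 \right)}}{-944} = \frac{\left(-14\right) \left(-7\right) - 98}{-944} = \left(98 - 98\right) \left(- \frac{1}{944}\right) = 0 \left(- \frac{1}{944}\right) = 0$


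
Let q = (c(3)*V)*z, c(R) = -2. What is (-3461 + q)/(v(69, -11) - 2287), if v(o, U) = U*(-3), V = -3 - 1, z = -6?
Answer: 3509/2254 ≈ 1.5568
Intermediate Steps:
V = -4
v(o, U) = -3*U
q = -48 (q = -2*(-4)*(-6) = 8*(-6) = -48)
(-3461 + q)/(v(69, -11) - 2287) = (-3461 - 48)/(-3*(-11) - 2287) = -3509/(33 - 2287) = -3509/(-2254) = -3509*(-1/2254) = 3509/2254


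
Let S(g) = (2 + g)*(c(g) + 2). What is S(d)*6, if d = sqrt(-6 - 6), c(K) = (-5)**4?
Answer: 7524 + 7524*I*sqrt(3) ≈ 7524.0 + 13032.0*I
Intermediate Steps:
c(K) = 625
d = 2*I*sqrt(3) (d = sqrt(-12) = 2*I*sqrt(3) ≈ 3.4641*I)
S(g) = 1254 + 627*g (S(g) = (2 + g)*(625 + 2) = (2 + g)*627 = 1254 + 627*g)
S(d)*6 = (1254 + 627*(2*I*sqrt(3)))*6 = (1254 + 1254*I*sqrt(3))*6 = 7524 + 7524*I*sqrt(3)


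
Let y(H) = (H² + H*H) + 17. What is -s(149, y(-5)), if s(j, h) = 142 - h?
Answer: -75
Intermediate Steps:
y(H) = 17 + 2*H² (y(H) = (H² + H²) + 17 = 2*H² + 17 = 17 + 2*H²)
-s(149, y(-5)) = -(142 - (17 + 2*(-5)²)) = -(142 - (17 + 2*25)) = -(142 - (17 + 50)) = -(142 - 1*67) = -(142 - 67) = -1*75 = -75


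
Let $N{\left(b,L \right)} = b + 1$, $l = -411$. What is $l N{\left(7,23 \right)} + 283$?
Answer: $-3005$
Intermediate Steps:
$N{\left(b,L \right)} = 1 + b$
$l N{\left(7,23 \right)} + 283 = - 411 \left(1 + 7\right) + 283 = \left(-411\right) 8 + 283 = -3288 + 283 = -3005$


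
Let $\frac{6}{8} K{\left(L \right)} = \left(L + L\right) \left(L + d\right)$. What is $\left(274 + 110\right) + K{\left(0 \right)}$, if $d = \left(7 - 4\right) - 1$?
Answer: $384$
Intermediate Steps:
$d = 2$ ($d = 3 - 1 = 2$)
$K{\left(L \right)} = \frac{8 L \left(2 + L\right)}{3}$ ($K{\left(L \right)} = \frac{4 \left(L + L\right) \left(L + 2\right)}{3} = \frac{4 \cdot 2 L \left(2 + L\right)}{3} = \frac{8 L \left(2 + L\right)}{3}$)
$\left(274 + 110\right) + K{\left(0 \right)} = \left(274 + 110\right) + \frac{8}{3} \cdot 0 \left(2 + 0\right) = 384 + \frac{8}{3} \cdot 0 \cdot 2 = 384 + 0 = 384$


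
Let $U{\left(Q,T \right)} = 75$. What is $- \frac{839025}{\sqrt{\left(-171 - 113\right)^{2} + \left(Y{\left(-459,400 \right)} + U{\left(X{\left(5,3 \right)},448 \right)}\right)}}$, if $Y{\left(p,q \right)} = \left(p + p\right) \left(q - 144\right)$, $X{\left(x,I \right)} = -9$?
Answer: $\frac{839025 i \sqrt{154277}}{154277} \approx 2136.1 i$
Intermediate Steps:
$Y{\left(p,q \right)} = 2 p \left(-144 + q\right)$
$- \frac{839025}{\sqrt{\left(-171 - 113\right)^{2} + \left(Y{\left(-459,400 \right)} + U{\left(X{\left(5,3 \right)},448 \right)}\right)}} = - \frac{839025}{\sqrt{\left(-171 - 113\right)^{2} + \left(2 \left(-459\right) \left(-144 + 400\right) + 75\right)}} = - \frac{839025}{\sqrt{\left(-284\right)^{2} + \left(2 \left(-459\right) 256 + 75\right)}} = - \frac{839025}{\sqrt{80656 + \left(-235008 + 75\right)}} = - \frac{839025}{\sqrt{80656 - 234933}} = - \frac{839025}{\sqrt{-154277}} = - \frac{839025}{i \sqrt{154277}} = - 839025 \left(- \frac{i \sqrt{154277}}{154277}\right) = \frac{839025 i \sqrt{154277}}{154277}$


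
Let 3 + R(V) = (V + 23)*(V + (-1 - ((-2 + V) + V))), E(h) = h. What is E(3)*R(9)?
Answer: -777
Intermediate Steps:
R(V) = -3 + (1 - V)*(23 + V) (R(V) = -3 + (V + 23)*(V + (-1 - ((-2 + V) + V))) = -3 + (23 + V)*(V + (-1 - (-2 + 2*V))) = -3 + (23 + V)*(V + (-1 + (2 - 2*V))) = -3 + (23 + V)*(V + (1 - 2*V)) = -3 + (23 + V)*(1 - V) = -3 + (1 - V)*(23 + V))
E(3)*R(9) = 3*(20 - 1*9**2 - 22*9) = 3*(20 - 1*81 - 198) = 3*(20 - 81 - 198) = 3*(-259) = -777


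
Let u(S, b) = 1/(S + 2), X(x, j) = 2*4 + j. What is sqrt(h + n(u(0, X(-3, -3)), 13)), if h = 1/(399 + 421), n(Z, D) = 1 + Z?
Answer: sqrt(252355)/410 ≈ 1.2252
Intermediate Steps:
X(x, j) = 8 + j
u(S, b) = 1/(2 + S)
h = 1/820 ≈ 0.0012195
sqrt(h + n(u(0, X(-3, -3)), 13)) = sqrt(1/820 + (1 + 1/(2 + 0))) = sqrt(1/820 + (1 + 1/2)) = sqrt(1/820 + 3/2) = sqrt(1231/820) = sqrt(252355)/410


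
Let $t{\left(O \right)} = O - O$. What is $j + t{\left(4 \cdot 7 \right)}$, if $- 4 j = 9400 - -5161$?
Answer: $- \frac{14561}{4} \approx -3640.3$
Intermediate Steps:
$t{\left(O \right)} = 0$
$j = - \frac{14561}{4}$ ($j = - \frac{9400 - -5161}{4} = - \frac{9400 + 5161}{4} = \left(- \frac{1}{4}\right) 14561 = - \frac{14561}{4} \approx -3640.3$)
$j + t{\left(4 \cdot 7 \right)} = - \frac{14561}{4} + 0 = - \frac{14561}{4}$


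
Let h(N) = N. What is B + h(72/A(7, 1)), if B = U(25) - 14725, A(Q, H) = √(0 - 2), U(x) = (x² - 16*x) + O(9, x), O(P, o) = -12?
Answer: -14512 - 36*I*√2 ≈ -14512.0 - 50.912*I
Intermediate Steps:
U(x) = -12 + x² - 16*x (U(x) = (x² - 16*x) - 12 = -12 + x² - 16*x)
A(Q, H) = I*√2 (A(Q, H) = √(-2) = I*√2)
B = -14512 (B = (-12 + 25² - 16*25) - 14725 = (-12 + 625 - 400) - 14725 = 213 - 14725 = -14512)
B + h(72/A(7, 1)) = -14512 + 72/((I*√2)) = -14512 + 72*(-I*√2/2) = -14512 - 36*I*√2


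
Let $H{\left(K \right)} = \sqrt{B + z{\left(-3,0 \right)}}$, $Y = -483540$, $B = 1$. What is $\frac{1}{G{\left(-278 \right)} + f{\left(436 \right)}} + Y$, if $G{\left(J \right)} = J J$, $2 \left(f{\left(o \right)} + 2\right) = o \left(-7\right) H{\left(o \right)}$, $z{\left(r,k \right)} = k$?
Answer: $- \frac{36631056239}{75756} \approx -4.8354 \cdot 10^{5}$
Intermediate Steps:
$H{\left(K \right)} = 1$ ($H{\left(K \right)} = \sqrt{1 + 0} = \sqrt{1} = 1$)
$f{\left(o \right)} = -2 - \frac{7 o}{2}$ ($f{\left(o \right)} = -2 + \frac{o \left(-7\right) 1}{2} = -2 + \frac{- 7 o 1}{2} = -2 + \frac{\left(-7\right) o}{2} = -2 - \frac{7 o}{2}$)
$G{\left(J \right)} = J^{2}$
$\frac{1}{G{\left(-278 \right)} + f{\left(436 \right)}} + Y = \frac{1}{\left(-278\right)^{2} - 1528} - 483540 = \frac{1}{77284 - 1528} - 483540 = \frac{1}{75756} - 483540 = - \frac{36631056239}{75756}$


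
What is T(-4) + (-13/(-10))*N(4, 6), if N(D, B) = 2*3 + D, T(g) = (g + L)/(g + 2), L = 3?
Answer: 27/2 ≈ 13.500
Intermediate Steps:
T(g) = (3 + g)/(2 + g) (T(g) = (g + 3)/(g + 2) = (3 + g)/(2 + g))
N(D, B) = 6 + D
T(-4) + (-13/(-10))*N(4, 6) = (3 - 4)/(2 - 4) + (-13/(-10))*(6 + 4) = -1/(-2) - 13*(-1/10)*10 = -1/2*(-1) + (13/10)*10 = 1/2 + 13 = 27/2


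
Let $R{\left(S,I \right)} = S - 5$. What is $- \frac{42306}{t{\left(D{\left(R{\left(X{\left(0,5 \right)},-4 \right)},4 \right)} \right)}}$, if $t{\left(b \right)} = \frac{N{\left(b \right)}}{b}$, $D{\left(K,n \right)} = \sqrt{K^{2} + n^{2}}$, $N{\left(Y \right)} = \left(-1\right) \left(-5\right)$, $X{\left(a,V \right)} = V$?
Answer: $- \frac{169224}{5} \approx -33845.0$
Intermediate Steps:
$R{\left(S,I \right)} = -5 + S$ ($R{\left(S,I \right)} = S - 5 = -5 + S$)
$N{\left(Y \right)} = 5$
$t{\left(b \right)} = \frac{5}{b}$
$- \frac{42306}{t{\left(D{\left(R{\left(X{\left(0,5 \right)},-4 \right)},4 \right)} \right)}} = - \frac{42306}{5 \frac{1}{\sqrt{\left(-5 + 5\right)^{2} + 4^{2}}}} = - \frac{42306}{5 \frac{1}{\sqrt{0^{2} + 16}}} = - \frac{42306}{5 \frac{1}{\sqrt{0 + 16}}} = - \frac{42306}{5 \frac{1}{\sqrt{16}}} = - \frac{42306}{5 \cdot \frac{1}{4}} = - \frac{42306}{\frac{5}{4}} = \left(-42306\right) \frac{4}{5} = - \frac{169224}{5}$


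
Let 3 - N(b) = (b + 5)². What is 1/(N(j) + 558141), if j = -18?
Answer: 1/557975 ≈ 1.7922e-6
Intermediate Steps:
N(b) = 3 - (5 + b)² (N(b) = 3 - (b + 5)² = 3 - (5 + b)²)
1/(N(j) + 558141) = 1/((3 - (5 - 18)²) + 558141) = 1/((3 - 1*(-13)²) + 558141) = 1/((3 - 1*169) + 558141) = 1/((3 - 169) + 558141) = 1/(-166 + 558141) = 1/557975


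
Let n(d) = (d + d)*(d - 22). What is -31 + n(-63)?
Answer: 10679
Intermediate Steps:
n(d) = 2*d*(-22 + d) (n(d) = (2*d)*(-22 + d) = 2*d*(-22 + d))
-31 + n(-63) = -31 + 2*(-63)*(-22 - 63) = -31 + 2*(-63)*(-85) = -31 + 10710 = 10679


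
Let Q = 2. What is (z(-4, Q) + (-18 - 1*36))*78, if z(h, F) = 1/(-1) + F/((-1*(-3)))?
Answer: -4238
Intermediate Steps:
z(h, F) = -1 + F/3 (z(h, F) = 1*(-1) + F/3 = -1 + F*(⅓) = -1 + F/3)
(z(-4, Q) + (-18 - 1*36))*78 = ((-1 + (⅓)*2) + (-18 - 1*36))*78 = ((-1 + ⅔) + (-18 - 36))*78 = (-⅓ - 54)*78 = -163/3*78 = -4238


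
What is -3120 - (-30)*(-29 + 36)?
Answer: -2910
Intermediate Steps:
-3120 - (-30)*(-29 + 36) = -3120 - (-30)*7 = -3120 - 1*(-210) = -3120 + 210 = -2910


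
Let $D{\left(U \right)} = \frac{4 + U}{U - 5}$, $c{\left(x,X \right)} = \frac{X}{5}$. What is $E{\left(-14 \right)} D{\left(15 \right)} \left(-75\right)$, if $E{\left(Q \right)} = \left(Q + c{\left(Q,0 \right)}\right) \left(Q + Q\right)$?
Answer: $-55860$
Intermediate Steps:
$c{\left(x,X \right)} = \frac{X}{5}$ ($c{\left(x,X \right)} = X \frac{1}{5} = \frac{X}{5}$)
$D{\left(U \right)} = \frac{4 + U}{-5 + U}$
$E{\left(Q \right)} = 2 Q^{2}$ ($E{\left(Q \right)} = \left(Q + \frac{1}{5} \cdot 0\right) \left(Q + Q\right) = \left(Q + 0\right) 2 Q = Q 2 Q = 2 Q^{2}$)
$E{\left(-14 \right)} D{\left(15 \right)} \left(-75\right) = 2 \left(-14\right)^{2} \frac{4 + 15}{-5 + 15} \left(-75\right) = 2 \cdot 196 \cdot \frac{1}{10} \cdot 19 \left(-75\right) = 392 \cdot \frac{1}{10} \cdot 19 \left(-75\right) = 392 \cdot \frac{19}{10} \left(-75\right) = \frac{3724}{5} \left(-75\right) = -55860$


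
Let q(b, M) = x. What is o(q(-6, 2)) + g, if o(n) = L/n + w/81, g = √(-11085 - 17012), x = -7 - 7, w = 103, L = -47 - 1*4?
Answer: 5573/1134 + I*√28097 ≈ 4.9145 + 167.62*I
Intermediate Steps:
L = -51 (L = -47 - 4 = -51)
x = -14
g = I*√28097 (g = √(-28097) = I*√28097 ≈ 167.62*I)
q(b, M) = -14
o(n) = 103/81 - 51/n (o(n) = -51/n + 103/81 = 103/81 - 51/n)
o(q(-6, 2)) + g = (103/81 - 51/(-14)) + I*√28097 = (103/81 - 51*(-1/14)) + I*√28097 = (103/81 + 51/14) + I*√28097 = 5573/1134 + I*√28097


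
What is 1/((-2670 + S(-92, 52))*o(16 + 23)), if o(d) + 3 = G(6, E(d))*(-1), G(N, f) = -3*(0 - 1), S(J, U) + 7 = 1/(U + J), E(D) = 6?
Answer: 20/321243 ≈ 6.2258e-5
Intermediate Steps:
S(J, U) = -7 + 1/(J + U) (S(J, U) = -7 + 1/(U + J) = -7 + 1/(J + U))
G(N, f) = 3 (G(N, f) = -3*(-1) = 3)
o(d) = -6 (o(d) = -3 + 3*(-1) = -3 - 3 = -6)
1/((-2670 + S(-92, 52))*o(16 + 23)) = 1/(-2670 + (1 - 7*(-92) - 7*52)/(-92 + 52)*(-6)) = -⅙/(-2670 + (1 + 644 - 364)/(-40)) = -⅙/(-2670 - 1/40*281) = -⅙/(-2670 - 281/40) = -⅙/(-107081/40) = -40/107081*(-⅙) = 20/321243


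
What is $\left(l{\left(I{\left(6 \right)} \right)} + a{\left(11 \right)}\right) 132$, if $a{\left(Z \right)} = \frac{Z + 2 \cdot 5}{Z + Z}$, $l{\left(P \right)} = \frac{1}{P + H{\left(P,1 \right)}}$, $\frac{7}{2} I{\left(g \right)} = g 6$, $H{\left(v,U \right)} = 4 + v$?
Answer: $\frac{5649}{43} \approx 131.37$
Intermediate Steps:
$I{\left(g \right)} = \frac{12 g}{7}$ ($I{\left(g \right)} = \frac{2 g 6}{7} = \frac{2 \cdot 6 g}{7} = \frac{12 g}{7}$)
$l{\left(P \right)} = \frac{1}{4 + 2 P}$ ($l{\left(P \right)} = \frac{1}{P + \left(4 + P\right)} = \frac{1}{4 + 2 P}$)
$a{\left(Z \right)} = \frac{10 + Z}{2 Z}$ ($a{\left(Z \right)} = \frac{Z + 10}{2 Z} = \left(10 + Z\right) \frac{1}{2 Z} = \frac{10 + Z}{2 Z}$)
$\left(l{\left(I{\left(6 \right)} \right)} + a{\left(11 \right)}\right) 132 = \left(\frac{1}{2 \left(2 + \frac{12}{7} \cdot 6\right)} + \frac{10 + 11}{2 \cdot 11}\right) 132 = \left(\frac{1}{2 \left(2 + \frac{72}{7}\right)} + \frac{1}{2} \cdot \frac{1}{11} \cdot 21\right) 132 = \left(\frac{1}{2 \cdot \frac{86}{7}} + \frac{21}{22}\right) 132 = \left(\frac{1}{2} \cdot \frac{7}{86} + \frac{21}{22}\right) 132 = \left(\frac{7}{172} + \frac{21}{22}\right) 132 = \frac{1883}{1892} \cdot 132 = \frac{5649}{43}$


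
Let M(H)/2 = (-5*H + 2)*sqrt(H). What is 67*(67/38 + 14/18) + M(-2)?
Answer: 58223/342 + 24*I*sqrt(2) ≈ 170.24 + 33.941*I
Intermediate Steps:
M(H) = 2*sqrt(H)*(2 - 5*H) (M(H) = 2*((-5*H + 2)*sqrt(H)) = 2*((2 - 5*H)*sqrt(H)) = 2*(sqrt(H)*(2 - 5*H)) = 2*sqrt(H)*(2 - 5*H))
67*(67/38 + 14/18) + M(-2) = 67*(67/38 + 14/18) + sqrt(-2)*(4 - 10*(-2)) = 67*(67*(1/38) + 14*(1/18)) + (I*sqrt(2))*(4 + 20) = 67*(67/38 + 7/9) + (I*sqrt(2))*24 = 67*(869/342) + 24*I*sqrt(2) = 58223/342 + 24*I*sqrt(2)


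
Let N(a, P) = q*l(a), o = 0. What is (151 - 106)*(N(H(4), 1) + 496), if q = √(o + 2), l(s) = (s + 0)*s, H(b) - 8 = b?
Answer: 22320 + 6480*√2 ≈ 31484.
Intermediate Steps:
H(b) = 8 + b
l(s) = s² (l(s) = s*s = s²)
q = √2 (q = √(0 + 2) = √2 ≈ 1.4142)
N(a, P) = √2*a²
(151 - 106)*(N(H(4), 1) + 496) = (151 - 106)*(√2*(8 + 4)² + 496) = 45*(√2*12² + 496) = 45*(√2*144 + 496) = 45*(144*√2 + 496) = 45*(496 + 144*√2) = 22320 + 6480*√2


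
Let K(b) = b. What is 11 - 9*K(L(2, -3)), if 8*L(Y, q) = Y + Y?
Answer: 13/2 ≈ 6.5000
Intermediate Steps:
L(Y, q) = Y/4 (L(Y, q) = (Y + Y)/8 = (2*Y)/8 = Y/4)
11 - 9*K(L(2, -3)) = 11 - 9*2/4 = 11 - 9*1/2 = 11 - 9/2 = 13/2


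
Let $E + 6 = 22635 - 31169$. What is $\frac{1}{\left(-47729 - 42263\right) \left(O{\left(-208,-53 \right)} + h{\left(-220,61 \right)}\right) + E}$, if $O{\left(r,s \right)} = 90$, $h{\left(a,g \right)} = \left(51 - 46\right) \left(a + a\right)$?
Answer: $\frac{1}{189874580} \approx 5.2666 \cdot 10^{-9}$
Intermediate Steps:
$h{\left(a,g \right)} = 10 a$ ($h{\left(a,g \right)} = 5 \cdot 2 a = 10 a$)
$E = -8540$ ($E = -6 + \left(22635 - 31169\right) = -6 - 8534 = -8540$)
$\frac{1}{\left(-47729 - 42263\right) \left(O{\left(-208,-53 \right)} + h{\left(-220,61 \right)}\right) + E} = \frac{1}{\left(-47729 - 42263\right) \left(90 + 10 \left(-220\right)\right) - 8540} = \frac{1}{- 89992 \left(90 - 2200\right) - 8540} = \frac{1}{\left(-89992\right) \left(-2110\right) - 8540} = \frac{1}{189883120 - 8540} = \frac{1}{189874580}$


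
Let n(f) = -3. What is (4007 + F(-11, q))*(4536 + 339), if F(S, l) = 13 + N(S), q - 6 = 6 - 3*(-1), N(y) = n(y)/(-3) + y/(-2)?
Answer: 39258375/2 ≈ 1.9629e+7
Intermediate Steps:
N(y) = 1 - y/2 (N(y) = -3/(-3) + y/(-2) = -3*(-1/3) + y*(-1/2) = 1 - y/2)
q = 15 (q = 6 + (6 - 3*(-1)) = 6 + (6 + 3) = 6 + 9 = 15)
F(S, l) = 14 - S/2 (F(S, l) = 13 + (1 - S/2) = 14 - S/2)
(4007 + F(-11, q))*(4536 + 339) = (4007 + (14 - 1/2*(-11)))*(4536 + 339) = (4007 + (14 + 11/2))*4875 = (4007 + 39/2)*4875 = (8053/2)*4875 = 39258375/2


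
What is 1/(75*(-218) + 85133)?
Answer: 1/68783 ≈ 1.4538e-5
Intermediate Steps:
1/(75*(-218) + 85133) = 1/(-16350 + 85133) = 1/68783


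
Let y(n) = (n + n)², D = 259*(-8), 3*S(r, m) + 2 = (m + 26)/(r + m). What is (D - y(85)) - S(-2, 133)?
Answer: -12171893/393 ≈ -30972.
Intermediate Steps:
S(r, m) = -⅔ + (26 + m)/(3*(m + r)) (S(r, m) = -⅔ + ((m + 26)/(r + m))/3 = -⅔ + ((26 + m)/(m + r))/3 = -⅔ + (26 + m)/(3*(m + r)))
D = -2072
y(n) = 4*n² (y(n) = (2*n)² = 4*n²)
(D - y(85)) - S(-2, 133) = (-2072 - 4*85²) - (26 - 1*133 - 2*(-2))/(3*(133 - 2)) = (-2072 - 4*7225) - (26 - 133 + 4)/(3*131) = (-2072 - 1*28900) - (-103)/(3*131) = (-2072 - 28900) - 1*(-103/393) = -30972 + 103/393 = -12171893/393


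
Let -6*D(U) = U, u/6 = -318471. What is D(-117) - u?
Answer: 3821691/2 ≈ 1.9108e+6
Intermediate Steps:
u = -1910826 (u = 6*(-318471) = -1910826)
D(U) = -U/6
D(-117) - u = -⅙*(-117) - 1*(-1910826) = 39/2 + 1910826 = 3821691/2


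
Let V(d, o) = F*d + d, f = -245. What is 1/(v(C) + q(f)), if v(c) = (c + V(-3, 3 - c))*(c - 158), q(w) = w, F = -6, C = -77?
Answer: 1/14325 ≈ 6.9808e-5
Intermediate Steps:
V(d, o) = -5*d (V(d, o) = -6*d + d = -5*d)
v(c) = (-158 + c)*(15 + c) (v(c) = (c - 5*(-3))*(c - 158) = (c + 15)*(-158 + c) = (15 + c)*(-158 + c) = (-158 + c)*(15 + c))
1/(v(C) + q(f)) = 1/((-2370 + (-77)**2 - 143*(-77)) - 245) = 1/((-2370 + 5929 + 11011) - 245) = 1/(14570 - 245) = 1/14325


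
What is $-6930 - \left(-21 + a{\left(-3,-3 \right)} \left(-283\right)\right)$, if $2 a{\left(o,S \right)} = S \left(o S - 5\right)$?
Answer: $-8607$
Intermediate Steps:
$a{\left(o,S \right)} = \frac{S \left(-5 + S o\right)}{2}$ ($a{\left(o,S \right)} = \frac{S \left(o S - 5\right)}{2} = \frac{S \left(S o - 5\right)}{2} = \frac{S \left(-5 + S o\right)}{2}$)
$-6930 - \left(-21 + a{\left(-3,-3 \right)} \left(-283\right)\right) = -6930 - \left(-21 + \frac{1}{2} \left(-3\right) \left(-5 - -9\right) \left(-283\right)\right) = -6930 - \left(-21 + \frac{1}{2} \left(-3\right) \left(-5 + 9\right) \left(-283\right)\right) = -6930 - \left(-21 + \frac{1}{2} \left(-3\right) 4 \left(-283\right)\right) = -6930 - \left(-21 - -1698\right) = -6930 - \left(-21 + 1698\right) = -6930 - 1677 = -8607$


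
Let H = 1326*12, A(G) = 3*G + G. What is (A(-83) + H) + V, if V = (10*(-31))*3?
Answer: 14650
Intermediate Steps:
A(G) = 4*G
V = -930 (V = -310*3 = -930)
H = 15912
(A(-83) + H) + V = (4*(-83) + 15912) - 930 = (-332 + 15912) - 930 = 15580 - 930 = 14650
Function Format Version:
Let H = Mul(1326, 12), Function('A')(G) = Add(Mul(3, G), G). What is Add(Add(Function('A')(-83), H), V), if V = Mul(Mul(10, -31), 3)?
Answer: 14650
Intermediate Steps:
Function('A')(G) = Mul(4, G)
V = -930 (V = Mul(-310, 3) = -930)
H = 15912
Add(Add(Function('A')(-83), H), V) = Add(Add(Mul(4, -83), 15912), -930) = Add(Add(-332, 15912), -930) = Add(15580, -930) = 14650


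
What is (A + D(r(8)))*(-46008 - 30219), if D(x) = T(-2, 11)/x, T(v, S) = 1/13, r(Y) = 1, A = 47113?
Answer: -46686750690/13 ≈ -3.5913e+9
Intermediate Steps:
T(v, S) = 1/13
D(x) = 1/(13*x)
(A + D(r(8)))*(-46008 - 30219) = (47113 + (1/13)/1)*(-46008 - 30219) = (47113 + (1/13)*1)*(-76227) = (47113 + 1/13)*(-76227) = (612470/13)*(-76227) = -46686750690/13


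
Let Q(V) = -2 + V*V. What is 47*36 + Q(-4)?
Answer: 1706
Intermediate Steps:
Q(V) = -2 + V**2
47*36 + Q(-4) = 47*36 + (-2 + (-4)**2) = 1692 + (-2 + 16) = 1692 + 14 = 1706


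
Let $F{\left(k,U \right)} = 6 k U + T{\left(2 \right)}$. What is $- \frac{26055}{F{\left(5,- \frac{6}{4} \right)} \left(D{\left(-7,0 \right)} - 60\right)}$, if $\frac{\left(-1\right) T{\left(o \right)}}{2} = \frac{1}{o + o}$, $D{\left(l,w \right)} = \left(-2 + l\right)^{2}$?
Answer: $\frac{17370}{637} \approx 27.268$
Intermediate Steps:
$T{\left(o \right)} = - \frac{1}{o}$ ($T{\left(o \right)} = - \frac{2}{o + o} = - \frac{2}{2 o} = - 2 \frac{1}{2 o} = - \frac{1}{o}$)
$F{\left(k,U \right)} = - \frac{1}{2} + 6 U k$ ($F{\left(k,U \right)} = 6 k U - \frac{1}{2} = 6 U k - \frac{1}{2} = - \frac{1}{2} + 6 U k$)
$- \frac{26055}{F{\left(5,- \frac{6}{4} \right)} \left(D{\left(-7,0 \right)} - 60\right)} = - \frac{26055}{\left(- \frac{1}{2} + 6 \left(- \frac{6}{4}\right) 5\right) \left(\left(-2 - 7\right)^{2} - 60\right)} = - \frac{26055}{\left(- \frac{1}{2} + 6 \left(\left(-6\right) \frac{1}{4}\right) 5\right) \left(\left(-9\right)^{2} - 60\right)} = - \frac{26055}{\left(- \frac{1}{2} + 6 \left(- \frac{3}{2}\right) 5\right) \left(81 - 60\right)} = - \frac{26055}{\left(- \frac{1}{2} - 45\right) 21} = - \frac{26055}{\left(- \frac{91}{2}\right) 21} = - \frac{26055}{- \frac{1911}{2}} = \left(-26055\right) \left(- \frac{2}{1911}\right) = \frac{17370}{637}$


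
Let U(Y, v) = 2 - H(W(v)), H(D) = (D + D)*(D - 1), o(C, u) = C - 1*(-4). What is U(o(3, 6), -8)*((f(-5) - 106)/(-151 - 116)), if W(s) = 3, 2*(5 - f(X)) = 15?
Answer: -1085/267 ≈ -4.0637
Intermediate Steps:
o(C, u) = 4 + C (o(C, u) = C + 4 = 4 + C)
f(X) = -5/2 (f(X) = 5 - 1/2*15 = 5 - 15/2 = -5/2)
H(D) = 2*D*(-1 + D) (H(D) = (2*D)*(-1 + D) = 2*D*(-1 + D))
U(Y, v) = -10 (U(Y, v) = 2 - 2*3*(-1 + 3) = 2 - 2*3*2 = 2 - 1*12 = 2 - 12 = -10)
U(o(3, 6), -8)*((f(-5) - 106)/(-151 - 116)) = -10*(-5/2 - 106)/(-151 - 116) = -(-1085)/(-267) = -(-1085)*(-1)/267 = -10*217/534 = -1085/267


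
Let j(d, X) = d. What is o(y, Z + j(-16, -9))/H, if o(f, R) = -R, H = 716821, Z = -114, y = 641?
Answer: 130/716821 ≈ 0.00018136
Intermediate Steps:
o(y, Z + j(-16, -9))/H = -(-114 - 16)/716821 = -1*(-130)*(1/716821) = 130*(1/716821) = 130/716821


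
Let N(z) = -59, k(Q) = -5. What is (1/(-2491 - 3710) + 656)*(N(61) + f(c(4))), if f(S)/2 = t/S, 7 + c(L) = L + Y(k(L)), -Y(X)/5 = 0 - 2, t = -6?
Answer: -1728838375/43407 ≈ -39829.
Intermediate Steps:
Y(X) = 10 (Y(X) = -5*(0 - 2) = -5*(-2) = 10)
c(L) = 3 + L (c(L) = -7 + (L + 10) = -7 + (10 + L) = 3 + L)
f(S) = -12/S (f(S) = 2*(-6/S) = -12/S)
(1/(-2491 - 3710) + 656)*(N(61) + f(c(4))) = (1/(-2491 - 3710) + 656)*(-59 - 12/(3 + 4)) = (1/(-6201) + 656)*(-59 - 12/7) = (-1/6201 + 656)*(-59 - 12*⅐) = 4067855*(-59 - 12/7)/6201 = (4067855/6201)*(-425/7) = -1728838375/43407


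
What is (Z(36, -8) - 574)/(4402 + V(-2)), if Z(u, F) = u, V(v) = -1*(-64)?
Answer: -269/2233 ≈ -0.12047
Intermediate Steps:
V(v) = 64
(Z(36, -8) - 574)/(4402 + V(-2)) = (36 - 574)/(4402 + 64) = -538/4466 = -538*1/4466 = -269/2233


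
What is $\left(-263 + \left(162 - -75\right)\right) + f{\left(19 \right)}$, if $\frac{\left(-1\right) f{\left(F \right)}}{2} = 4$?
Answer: $-34$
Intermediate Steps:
$f{\left(F \right)} = -8$ ($f{\left(F \right)} = \left(-2\right) 4 = -8$)
$\left(-263 + \left(162 - -75\right)\right) + f{\left(19 \right)} = \left(-263 + \left(162 - -75\right)\right) - 8 = \left(-263 + \left(162 + 75\right)\right) - 8 = \left(-263 + 237\right) - 8 = -26 - 8 = -34$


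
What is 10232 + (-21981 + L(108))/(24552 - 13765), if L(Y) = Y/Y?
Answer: 15764372/1541 ≈ 10230.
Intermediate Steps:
L(Y) = 1
10232 + (-21981 + L(108))/(24552 - 13765) = 10232 + (-21981 + 1)/(24552 - 13765) = 10232 - 21980/10787 = 10232 - 21980*1/10787 = 10232 - 3140/1541 = 15764372/1541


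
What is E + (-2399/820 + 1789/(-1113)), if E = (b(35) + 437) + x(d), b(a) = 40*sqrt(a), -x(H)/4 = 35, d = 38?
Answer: 266922953/912660 + 40*sqrt(35) ≈ 529.11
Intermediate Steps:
x(H) = -140 (x(H) = -4*35 = -140)
E = 297 + 40*sqrt(35) (E = (40*sqrt(35) + 437) - 140 = (437 + 40*sqrt(35)) - 140 = 297 + 40*sqrt(35) ≈ 533.64)
E + (-2399/820 + 1789/(-1113)) = (297 + 40*sqrt(35)) + (-2399/820 + 1789/(-1113)) = (297 + 40*sqrt(35)) + (-2399*1/820 + 1789*(-1/1113)) = (297 + 40*sqrt(35)) + (-2399/820 - 1789/1113) = (297 + 40*sqrt(35)) - 4137067/912660 = 266922953/912660 + 40*sqrt(35)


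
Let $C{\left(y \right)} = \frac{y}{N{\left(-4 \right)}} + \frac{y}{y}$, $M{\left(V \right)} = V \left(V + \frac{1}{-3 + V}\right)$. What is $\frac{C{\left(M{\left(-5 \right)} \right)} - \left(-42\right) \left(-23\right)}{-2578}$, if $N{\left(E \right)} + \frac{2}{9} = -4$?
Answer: $\frac{295205}{783712} \approx 0.37668$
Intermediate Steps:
$N{\left(E \right)} = - \frac{38}{9}$ ($N{\left(E \right)} = - \frac{2}{9} - 4 = - \frac{38}{9}$)
$C{\left(y \right)} = 1 - \frac{9 y}{38}$ ($C{\left(y \right)} = \frac{y}{- \frac{38}{9}} + \frac{y}{y} = y \left(- \frac{9}{38}\right) + 1 = - \frac{9 y}{38} + 1 = 1 - \frac{9 y}{38}$)
$\frac{C{\left(M{\left(-5 \right)} \right)} - \left(-42\right) \left(-23\right)}{-2578} = \frac{\left(1 - \frac{9 \left(- \frac{5 \left(1 + \left(-5\right)^{2} - -15\right)}{-3 - 5}\right)}{38}\right) - \left(-42\right) \left(-23\right)}{-2578} = \left(\left(1 - \frac{9 \left(- \frac{5 \left(1 + 25 + 15\right)}{-8}\right)}{38}\right) - 966\right) \left(- \frac{1}{2578}\right) = \left(\left(1 - \frac{9 \left(\left(-5\right) \left(- \frac{1}{8}\right) 41\right)}{38}\right) - 966\right) \left(- \frac{1}{2578}\right) = \left(\left(1 - \frac{1845}{304}\right) - 966\right) \left(- \frac{1}{2578}\right) = \left(- \frac{1541}{304} - 966\right) \left(- \frac{1}{2578}\right) = \left(- \frac{295205}{304}\right) \left(- \frac{1}{2578}\right) = \frac{295205}{783712}$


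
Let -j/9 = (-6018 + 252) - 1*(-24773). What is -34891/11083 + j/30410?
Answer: -2956926539/337034030 ≈ -8.7734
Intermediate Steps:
j = -171063 (j = -9*((-6018 + 252) - 1*(-24773)) = -9*(-5766 + 24773) = -9*19007 = -171063)
-34891/11083 + j/30410 = -34891/11083 - 171063/30410 = -2956926539/337034030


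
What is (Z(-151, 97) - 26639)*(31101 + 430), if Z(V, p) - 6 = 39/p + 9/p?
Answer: -81455703443/97 ≈ -8.3975e+8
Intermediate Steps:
Z(V, p) = 6 + 48/p (Z(V, p) = 6 + (39/p + 9/p) = 6 + 48/p)
(Z(-151, 97) - 26639)*(31101 + 430) = ((6 + 48/97) - 26639)*(31101 + 430) = ((6 + 48*(1/97)) - 26639)*31531 = ((6 + 48/97) - 26639)*31531 = (630/97 - 26639)*31531 = -2583353/97*31531 = -81455703443/97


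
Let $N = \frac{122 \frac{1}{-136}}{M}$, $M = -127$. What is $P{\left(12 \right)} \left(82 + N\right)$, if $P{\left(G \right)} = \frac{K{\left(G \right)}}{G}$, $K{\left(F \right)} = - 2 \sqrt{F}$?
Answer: $- \frac{236071 \sqrt{3}}{8636} \approx -47.347$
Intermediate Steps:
$N = \frac{61}{8636}$ ($N = \frac{122 \frac{1}{-136}}{-127} = 122 \left(- \frac{1}{136}\right) \left(- \frac{1}{127}\right) = \left(- \frac{61}{68}\right) \left(- \frac{1}{127}\right) = \frac{61}{8636} \approx 0.0070635$)
$P{\left(G \right)} = - \frac{2}{\sqrt{G}}$ ($P{\left(G \right)} = \frac{\left(-2\right) \sqrt{G}}{G} = - \frac{2}{\sqrt{G}}$)
$P{\left(12 \right)} \left(82 + N\right) = - \frac{2}{2 \sqrt{3}} \left(82 + \frac{61}{8636}\right) = - 2 \frac{\sqrt{3}}{6} \cdot \frac{708213}{8636} = - \frac{\sqrt{3}}{3} \cdot \frac{708213}{8636} = - \frac{236071 \sqrt{3}}{8636}$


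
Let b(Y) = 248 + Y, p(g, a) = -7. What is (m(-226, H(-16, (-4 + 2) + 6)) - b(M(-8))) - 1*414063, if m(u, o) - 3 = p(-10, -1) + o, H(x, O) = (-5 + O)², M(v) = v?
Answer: -414306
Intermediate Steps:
m(u, o) = -4 + o (m(u, o) = 3 + (-7 + o) = -4 + o)
(m(-226, H(-16, (-4 + 2) + 6)) - b(M(-8))) - 1*414063 = ((-4 + (-5 + ((-4 + 2) + 6))²) - (248 - 8)) - 1*414063 = ((-4 + (-5 + (-2 + 6))²) - 1*240) - 414063 = ((-4 + (-5 + 4)²) - 240) - 414063 = ((-4 + (-1)²) - 240) - 414063 = ((-4 + 1) - 240) - 414063 = (-3 - 240) - 414063 = -243 - 414063 = -414306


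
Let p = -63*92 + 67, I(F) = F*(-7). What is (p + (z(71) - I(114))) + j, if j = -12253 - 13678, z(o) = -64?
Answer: -30926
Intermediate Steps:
I(F) = -7*F
p = -5729 (p = -5796 + 67 = -5729)
j = -25931
(p + (z(71) - I(114))) + j = (-5729 + (-64 - (-7)*114)) - 25931 = (-5729 + (-64 - 1*(-798))) - 25931 = (-5729 + (-64 + 798)) - 25931 = (-5729 + 734) - 25931 = -4995 - 25931 = -30926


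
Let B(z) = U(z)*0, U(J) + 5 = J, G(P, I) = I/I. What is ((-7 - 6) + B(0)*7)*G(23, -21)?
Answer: -13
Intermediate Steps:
G(P, I) = 1
U(J) = -5 + J
B(z) = 0 (B(z) = (-5 + z)*0 = 0)
((-7 - 6) + B(0)*7)*G(23, -21) = ((-7 - 6) + 0*7)*1 = (-13 + 0)*1 = -13*1 = -13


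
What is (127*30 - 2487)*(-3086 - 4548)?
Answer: -10099782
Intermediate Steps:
(127*30 - 2487)*(-3086 - 4548) = (3810 - 2487)*(-7634) = 1323*(-7634) = -10099782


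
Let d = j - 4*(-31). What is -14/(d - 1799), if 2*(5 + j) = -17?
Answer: 28/3377 ≈ 0.0082914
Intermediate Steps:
j = -27/2 (j = -5 + (½)*(-17) = -5 - 17/2 = -27/2 ≈ -13.500)
d = 221/2 (d = -27/2 - 4*(-31) = -27/2 + 124 = 221/2 ≈ 110.50)
-14/(d - 1799) = -14/(221/2 - 1799) = -14/(-3377/2) = -2/3377*(-14) = 28/3377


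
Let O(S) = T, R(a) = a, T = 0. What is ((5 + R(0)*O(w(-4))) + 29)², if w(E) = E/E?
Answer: 1156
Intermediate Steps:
w(E) = 1
O(S) = 0
((5 + R(0)*O(w(-4))) + 29)² = ((5 + 0*0) + 29)² = ((5 + 0) + 29)² = (5 + 29)² = 34² = 1156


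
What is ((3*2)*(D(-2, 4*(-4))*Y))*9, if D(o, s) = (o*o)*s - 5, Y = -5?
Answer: 18630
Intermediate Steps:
D(o, s) = -5 + s*o² (D(o, s) = o²*s - 5 = s*o² - 5 = -5 + s*o²)
((3*2)*(D(-2, 4*(-4))*Y))*9 = ((3*2)*((-5 + (4*(-4))*(-2)²)*(-5)))*9 = (6*((-5 - 16*4)*(-5)))*9 = (6*((-5 - 64)*(-5)))*9 = (6*(-69*(-5)))*9 = (6*345)*9 = 2070*9 = 18630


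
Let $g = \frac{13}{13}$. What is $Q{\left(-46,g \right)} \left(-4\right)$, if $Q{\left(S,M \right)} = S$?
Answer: $184$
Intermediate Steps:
$g = 1$ ($g = 13 \cdot \frac{1}{13} = 1$)
$Q{\left(-46,g \right)} \left(-4\right) = \left(-46\right) \left(-4\right) = 184$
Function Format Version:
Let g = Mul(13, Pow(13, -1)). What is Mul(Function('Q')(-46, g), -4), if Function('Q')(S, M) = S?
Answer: 184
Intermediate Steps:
g = 1 (g = Mul(13, Rational(1, 13)) = 1)
Mul(Function('Q')(-46, g), -4) = Mul(-46, -4) = 184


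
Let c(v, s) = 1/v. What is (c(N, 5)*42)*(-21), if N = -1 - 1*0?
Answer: 882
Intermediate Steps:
N = -1 (N = -1 + 0 = -1)
(c(N, 5)*42)*(-21) = (42/(-1))*(-21) = -1*42*(-21) = -42*(-21) = 882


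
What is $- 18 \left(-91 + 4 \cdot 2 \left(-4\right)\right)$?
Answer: $2214$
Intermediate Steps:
$- 18 \left(-91 + 4 \cdot 2 \left(-4\right)\right) = - 18 \left(-91 + 8 \left(-4\right)\right) = - 18 \left(-91 - 32\right) = \left(-18\right) \left(-123\right) = 2214$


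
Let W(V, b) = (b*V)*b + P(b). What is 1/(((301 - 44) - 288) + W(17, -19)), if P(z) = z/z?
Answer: 1/6107 ≈ 0.00016375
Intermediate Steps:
P(z) = 1
W(V, b) = 1 + V*b² (W(V, b) = (b*V)*b + 1 = (V*b)*b + 1 = V*b² + 1 = 1 + V*b²)
1/(((301 - 44) - 288) + W(17, -19)) = 1/(((301 - 44) - 288) + (1 + 17*(-19)²)) = 1/((257 - 288) + (1 + 17*361)) = 1/(-31 + (1 + 6137)) = 1/(-31 + 6138) = 1/6107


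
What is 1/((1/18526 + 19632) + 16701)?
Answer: 18526/673105159 ≈ 2.7523e-5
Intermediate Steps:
1/((1/18526 + 19632) + 16701) = 1/(363702433/18526 + 16701) = 1/(673105159/18526) = 18526/673105159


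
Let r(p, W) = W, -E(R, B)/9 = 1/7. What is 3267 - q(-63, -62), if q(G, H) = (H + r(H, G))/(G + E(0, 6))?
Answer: 58771/18 ≈ 3265.1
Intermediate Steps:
E(R, B) = -9/7
q(G, H) = (G + H)/(-9/7 + G) (q(G, H) = (H + G)/(G - 9/7) = (G + H)/(-9/7 + G))
3267 - q(-63, -62) = 3267 - 7*(-63 - 62)/(-9 + 7*(-63)) = 3267 - 7*(-125)/(-9 - 441) = 3267 - 7*(-125)/(-450) = 3267 - 7*(-1)*(-125)/450 = 3267 - 1*35/18 = 3267 - 35/18 = 58771/18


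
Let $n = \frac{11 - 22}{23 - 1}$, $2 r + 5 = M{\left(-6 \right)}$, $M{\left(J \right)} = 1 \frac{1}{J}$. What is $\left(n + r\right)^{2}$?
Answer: $\frac{1369}{144} \approx 9.5069$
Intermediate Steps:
$M{\left(J \right)} = \frac{1}{J}$
$r = - \frac{31}{12}$ ($r = - \frac{5}{2} + \frac{1}{2 \left(-6\right)} = - \frac{5}{2} + \frac{1}{2} \left(- \frac{1}{6}\right) = - \frac{5}{2} - \frac{1}{12} = - \frac{31}{12} \approx -2.5833$)
$n = - \frac{1}{2}$ ($n = - \frac{11}{22} = \left(-11\right) \frac{1}{22} = - \frac{1}{2} \approx -0.5$)
$\left(n + r\right)^{2} = \left(- \frac{1}{2} - \frac{31}{12}\right)^{2} = \left(- \frac{37}{12}\right)^{2} = \frac{1369}{144}$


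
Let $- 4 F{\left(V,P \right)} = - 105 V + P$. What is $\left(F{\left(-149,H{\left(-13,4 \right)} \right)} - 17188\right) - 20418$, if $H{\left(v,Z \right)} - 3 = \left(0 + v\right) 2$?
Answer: $- \frac{83023}{2} \approx -41512.0$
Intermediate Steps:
$H{\left(v,Z \right)} = 3 + 2 v$ ($H{\left(v,Z \right)} = 3 + \left(0 + v\right) 2 = 3 + v 2 = 3 + 2 v$)
$F{\left(V,P \right)} = - \frac{P}{4} + \frac{105 V}{4}$ ($F{\left(V,P \right)} = - \frac{- 105 V + P}{4} = - \frac{P - 105 V}{4} = - \frac{P}{4} + \frac{105 V}{4}$)
$\left(F{\left(-149,H{\left(-13,4 \right)} \right)} - 17188\right) - 20418 = \left(\left(- \frac{3 + 2 \left(-13\right)}{4} + \frac{105}{4} \left(-149\right)\right) - 17188\right) - 20418 = \left(\left(- \frac{3 - 26}{4} - \frac{15645}{4}\right) - 17188\right) - 20418 = \left(\left(\left(- \frac{1}{4}\right) \left(-23\right) - \frac{15645}{4}\right) - 17188\right) - 20418 = \left(\left(\frac{23}{4} - \frac{15645}{4}\right) - 17188\right) - 20418 = \left(- \frac{7811}{2} - 17188\right) - 20418 = - \frac{42187}{2} - 20418 = - \frac{83023}{2}$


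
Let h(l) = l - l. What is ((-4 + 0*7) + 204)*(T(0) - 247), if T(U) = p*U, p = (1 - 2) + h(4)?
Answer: -49400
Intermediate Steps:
h(l) = 0
p = -1 (p = (1 - 2) + 0 = -1 + 0 = -1)
T(U) = -U
((-4 + 0*7) + 204)*(T(0) - 247) = ((-4 + 0*7) + 204)*(-1*0 - 247) = ((-4 + 0) + 204)*(0 - 247) = (-4 + 204)*(-247) = 200*(-247) = -49400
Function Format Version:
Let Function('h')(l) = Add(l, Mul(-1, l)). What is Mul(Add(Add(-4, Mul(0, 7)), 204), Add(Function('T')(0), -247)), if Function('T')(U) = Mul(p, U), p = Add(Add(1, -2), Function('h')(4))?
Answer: -49400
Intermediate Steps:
Function('h')(l) = 0
p = -1 (p = Add(Add(1, -2), 0) = Add(-1, 0) = -1)
Function('T')(U) = Mul(-1, U)
Mul(Add(Add(-4, Mul(0, 7)), 204), Add(Function('T')(0), -247)) = Mul(Add(Add(-4, Mul(0, 7)), 204), Add(Mul(-1, 0), -247)) = Mul(Add(Add(-4, 0), 204), Add(0, -247)) = Mul(Add(-4, 204), -247) = Mul(200, -247) = -49400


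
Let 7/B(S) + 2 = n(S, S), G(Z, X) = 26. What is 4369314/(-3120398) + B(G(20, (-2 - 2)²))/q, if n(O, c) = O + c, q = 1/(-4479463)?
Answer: -48922085084809/78009950 ≈ -6.2713e+5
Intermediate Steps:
q = -1/4479463 ≈ -2.2324e-7
B(S) = 7/(-2 + 2*S) (B(S) = 7/(-2 + (S + S)) = 7/(-2 + 2*S))
4369314/(-3120398) + B(G(20, (-2 - 2)²))/q = 4369314/(-3120398) + (7/(2*(-1 + 26)))/(-1/4479463) = 4369314*(-1/3120398) + ((7/2)/25)*(-4479463) = -2184657/1560199 + ((7/2)*(1/25))*(-4479463) = -2184657/1560199 + (7/50)*(-4479463) = -2184657/1560199 - 31356241/50 = -48922085084809/78009950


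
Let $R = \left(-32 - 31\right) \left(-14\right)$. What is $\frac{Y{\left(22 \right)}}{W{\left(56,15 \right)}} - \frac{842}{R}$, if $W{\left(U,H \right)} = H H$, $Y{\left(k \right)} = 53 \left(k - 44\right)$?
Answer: $- \frac{22553}{3675} \approx -6.1369$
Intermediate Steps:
$Y{\left(k \right)} = -2332 + 53 k$ ($Y{\left(k \right)} = 53 \left(-44 + k\right) = -2332 + 53 k$)
$R = 882$ ($R = \left(-63\right) \left(-14\right) = 882$)
$W{\left(U,H \right)} = H^{2}$
$\frac{Y{\left(22 \right)}}{W{\left(56,15 \right)}} - \frac{842}{R} = \frac{-2332 + 53 \cdot 22}{15^{2}} - \frac{842}{882} = \frac{-2332 + 1166}{225} - \frac{421}{441} = \left(-1166\right) \frac{1}{225} - \frac{421}{441} = - \frac{1166}{225} - \frac{421}{441} = - \frac{22553}{3675}$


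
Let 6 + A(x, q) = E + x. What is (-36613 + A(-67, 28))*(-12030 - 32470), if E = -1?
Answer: 1632571500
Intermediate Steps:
A(x, q) = -7 + x (A(x, q) = -6 + (-1 + x) = -7 + x)
(-36613 + A(-67, 28))*(-12030 - 32470) = (-36613 + (-7 - 67))*(-12030 - 32470) = (-36613 - 74)*(-44500) = -36687*(-44500) = 1632571500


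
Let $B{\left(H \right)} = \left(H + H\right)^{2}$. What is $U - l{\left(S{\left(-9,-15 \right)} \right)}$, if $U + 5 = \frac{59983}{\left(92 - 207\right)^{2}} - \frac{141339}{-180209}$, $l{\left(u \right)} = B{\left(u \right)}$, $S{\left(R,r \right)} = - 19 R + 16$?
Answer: $- \frac{333360676396303}{2383264025} \approx -1.3988 \cdot 10^{5}$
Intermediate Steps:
$S{\left(R,r \right)} = 16 - 19 R$
$B{\left(H \right)} = 4 H^{2}$ ($B{\left(H \right)} = \left(2 H\right)^{2} = 4 H^{2}$)
$l{\left(u \right)} = 4 u^{2}$
$U = \frac{762364597}{2383264025}$ ($U = -5 - \left(- \frac{141339}{180209} - \frac{59983}{\left(92 - 207\right)^{2}}\right) = -5 - \left(- \frac{141339}{180209} - \frac{59983}{\left(-115\right)^{2}}\right) = -5 + \left(\frac{59983}{13225} + \frac{141339}{180209}\right) = -5 + \frac{12678684722}{2383264025} = \frac{762364597}{2383264025} \approx 0.31988$)
$U - l{\left(S{\left(-9,-15 \right)} \right)} = \frac{762364597}{2383264025} - 4 \left(16 - -171\right)^{2} = \frac{762364597}{2383264025} - 4 \left(16 + 171\right)^{2} = \frac{762364597}{2383264025} - 4 \cdot 187^{2} = \frac{762364597}{2383264025} - 4 \cdot 34969 = \frac{762364597}{2383264025} - 139876 = - \frac{333360676396303}{2383264025}$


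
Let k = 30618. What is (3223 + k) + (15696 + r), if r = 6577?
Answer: 56114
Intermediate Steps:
(3223 + k) + (15696 + r) = (3223 + 30618) + (15696 + 6577) = 33841 + 22273 = 56114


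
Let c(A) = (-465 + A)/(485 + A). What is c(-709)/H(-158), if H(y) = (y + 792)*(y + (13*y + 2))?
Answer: -587/156927680 ≈ -3.7406e-6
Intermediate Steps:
c(A) = (-465 + A)/(485 + A)
H(y) = (2 + 14*y)*(792 + y) (H(y) = (792 + y)*(y + (2 + 13*y)) = (792 + y)*(2 + 14*y) = (2 + 14*y)*(792 + y))
c(-709)/H(-158) = ((-465 - 709)/(485 - 709))/(1584 + 14*(-158)**2 + 11090*(-158)) = (-1174/(-224))/(1584 + 14*24964 - 1752220) = (-1/224*(-1174))/(1584 + 349496 - 1752220) = (587/112)/(-1401140) = (587/112)*(-1/1401140) = -587/156927680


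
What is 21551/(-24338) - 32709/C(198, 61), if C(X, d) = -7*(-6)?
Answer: -66414732/85183 ≈ -779.67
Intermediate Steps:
C(X, d) = 42
21551/(-24338) - 32709/C(198, 61) = 21551/(-24338) - 32709/42 = 21551*(-1/24338) - 32709*1/42 = -21551/24338 - 10903/14 = -66414732/85183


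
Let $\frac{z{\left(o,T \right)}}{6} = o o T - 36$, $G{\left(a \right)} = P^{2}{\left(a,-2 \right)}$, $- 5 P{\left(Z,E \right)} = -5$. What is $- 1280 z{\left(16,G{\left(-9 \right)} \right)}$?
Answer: $-1689600$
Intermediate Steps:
$P{\left(Z,E \right)} = 1$ ($P{\left(Z,E \right)} = \left(- \frac{1}{5}\right) \left(-5\right) = 1$)
$G{\left(a \right)} = 1$ ($G{\left(a \right)} = 1^{2} = 1$)
$z{\left(o,T \right)} = -216 + 6 T o^{2}$ ($z{\left(o,T \right)} = 6 \left(o o T - 36\right) = 6 \left(o^{2} T - 36\right) = 6 \left(T o^{2} - 36\right) = 6 \left(-36 + T o^{2}\right) = -216 + 6 T o^{2}$)
$- 1280 z{\left(16,G{\left(-9 \right)} \right)} = - 1280 \left(-216 + 6 \cdot 1 \cdot 16^{2}\right) = - 1280 \left(-216 + 6 \cdot 1 \cdot 256\right) = - 1280 \left(-216 + 1536\right) = \left(-1280\right) 1320 = -1689600$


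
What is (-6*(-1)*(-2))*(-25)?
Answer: 300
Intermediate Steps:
(-6*(-1)*(-2))*(-25) = (6*(-2))*(-25) = -12*(-25) = 300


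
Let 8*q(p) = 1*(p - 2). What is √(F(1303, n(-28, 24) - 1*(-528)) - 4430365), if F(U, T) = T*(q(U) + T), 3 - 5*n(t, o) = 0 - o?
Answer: I*√1623642106/20 ≈ 2014.7*I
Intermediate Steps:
n(t, o) = ⅗ + o/5 (n(t, o) = ⅗ - (0 - o)/5 = ⅗ - (-1)*o/5 = ⅗ + o/5)
q(p) = -¼ + p/8 (q(p) = (1*(p - 2))/8 = (1*(-2 + p))/8 = (-2 + p)/8 = -¼ + p/8)
F(U, T) = T*(-¼ + T + U/8) (F(U, T) = T*((-¼ + U/8) + T) = T*(-¼ + T + U/8))
√(F(1303, n(-28, 24) - 1*(-528)) - 4430365) = √(((⅗ + (⅕)*24) - 1*(-528))*(-2 + 1303 + 8*((⅗ + (⅕)*24) - 1*(-528)))/8 - 4430365) = √(((⅗ + 24/5) + 528)*(-2 + 1303 + 8*((⅗ + 24/5) + 528))/8 - 4430365) = √((27/5 + 528)*(-2 + 1303 + 8*(27/5 + 528))/8 - 4430365) = √((⅛)*(2667/5)*(-2 + 1303 + 8*(2667/5)) - 4430365) = √((⅛)*(2667/5)*(-2 + 1303 + 21336/5) - 4430365) = √((⅛)*(2667/5)*(27841/5) - 4430365) = √(74251947/200 - 4430365) = √(-811821053/200) = I*√1623642106/20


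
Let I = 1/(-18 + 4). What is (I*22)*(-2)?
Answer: 22/7 ≈ 3.1429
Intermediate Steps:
I = -1/14 (I = 1/(-14) = -1/14 ≈ -0.071429)
(I*22)*(-2) = -1/14*22*(-2) = -11/7*(-2) = 22/7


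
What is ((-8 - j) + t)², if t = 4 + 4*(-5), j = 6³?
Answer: 57600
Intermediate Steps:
j = 216
t = -16 (t = 4 - 20 = -16)
((-8 - j) + t)² = ((-8 - 1*216) - 16)² = ((-8 - 216) - 16)² = (-224 - 16)² = (-240)² = 57600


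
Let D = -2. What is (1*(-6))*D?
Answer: 12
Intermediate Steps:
(1*(-6))*D = (1*(-6))*(-2) = -6*(-2) = 12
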